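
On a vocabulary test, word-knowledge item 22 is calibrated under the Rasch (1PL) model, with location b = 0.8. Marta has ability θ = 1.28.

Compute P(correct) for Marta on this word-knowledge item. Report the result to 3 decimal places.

P(θ) = 1 / (1 + exp(−(θ − b)))
Exponent: (1.28 − 0.8) = 0.4800
1/(1 + e^{-0.4800}) = 0.6177
P = 0.6177

0.618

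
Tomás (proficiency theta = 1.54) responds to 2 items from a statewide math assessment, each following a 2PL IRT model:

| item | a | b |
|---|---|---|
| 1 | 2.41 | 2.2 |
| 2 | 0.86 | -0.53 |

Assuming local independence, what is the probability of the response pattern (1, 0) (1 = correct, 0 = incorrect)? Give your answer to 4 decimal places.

P(theta) = 1 / (1 + exp(−a(theta − b)))
P_1 = 1/(1+e^{1.5906}) = 0.1693
P_2 = 1/(1+e^{-1.7802}) = 0.8557
L = P_1 × (1−P_2) = 0.1693 × 0.1443 = 0.02443

0.0244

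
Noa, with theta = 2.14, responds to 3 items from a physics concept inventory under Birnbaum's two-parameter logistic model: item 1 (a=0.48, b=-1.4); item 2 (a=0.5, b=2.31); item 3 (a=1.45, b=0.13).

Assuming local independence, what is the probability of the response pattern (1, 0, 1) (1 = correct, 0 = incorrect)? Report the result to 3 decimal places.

P(theta) = 1 / (1 + exp(−a(theta − b)))
P_1 = 1/(1+e^{-1.6992}) = 0.8454
P_2 = 1/(1+e^{0.0850}) = 0.4788
P_3 = 1/(1+e^{-2.9145}) = 0.9486
L = P_1 × (1−P_2) × P_3 = 0.8454 × 0.5212 × 0.9486 = 0.41800

0.418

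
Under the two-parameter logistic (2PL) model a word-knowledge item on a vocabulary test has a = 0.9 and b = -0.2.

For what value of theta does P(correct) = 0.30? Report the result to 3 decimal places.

-1.141

P(theta) = 1 / (1 + exp(−a(theta − b)))
logit = ln(0.3000/0.7000) = -0.8473
theta = b + logit/(a) = -0.2 + (-0.8473)/0.9000 = -1.1414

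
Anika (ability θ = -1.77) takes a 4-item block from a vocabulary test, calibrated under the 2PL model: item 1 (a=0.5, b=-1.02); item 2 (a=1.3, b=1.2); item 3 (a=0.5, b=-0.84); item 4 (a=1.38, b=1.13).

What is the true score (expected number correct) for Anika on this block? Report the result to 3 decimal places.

0.832

P(θ) = 1 / (1 + exp(−a(θ − b)))
P_1 = 1/(1+e^{0.3750}) = 0.4073
P_2 = 1/(1+e^{3.8610}) = 0.0206
P_3 = 1/(1+e^{0.4650}) = 0.3858
P_4 = 1/(1+e^{4.0020}) = 0.0180
E[score] = 0.4073 + 0.0206 + 0.3858 + 0.0180 = 0.8317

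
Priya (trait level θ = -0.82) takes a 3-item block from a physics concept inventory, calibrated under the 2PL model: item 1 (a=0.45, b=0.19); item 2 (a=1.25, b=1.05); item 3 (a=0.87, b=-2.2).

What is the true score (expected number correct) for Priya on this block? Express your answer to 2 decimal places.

1.24

P(θ) = 1 / (1 + exp(−a(θ − b)))
P_1 = 1/(1+e^{0.4545}) = 0.3883
P_2 = 1/(1+e^{2.3375}) = 0.0881
P_3 = 1/(1+e^{-1.2006}) = 0.7686
E[score] = 0.3883 + 0.0881 + 0.7686 = 1.2450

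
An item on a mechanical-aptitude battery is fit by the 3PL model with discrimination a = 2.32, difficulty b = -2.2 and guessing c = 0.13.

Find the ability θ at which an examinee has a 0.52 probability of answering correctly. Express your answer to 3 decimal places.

-2.289

P(θ) = c + (1 − c) · 1 / (1 + exp(−a(θ − b)))
Remove guessing floor: (0.52 − 0.13)/(1 − 0.13) = 0.4483
logit = ln(0.4483/0.5517) = -0.2076
θ = b + logit/(a) = -2.2 + (-0.2076)/2.3200 = -2.2895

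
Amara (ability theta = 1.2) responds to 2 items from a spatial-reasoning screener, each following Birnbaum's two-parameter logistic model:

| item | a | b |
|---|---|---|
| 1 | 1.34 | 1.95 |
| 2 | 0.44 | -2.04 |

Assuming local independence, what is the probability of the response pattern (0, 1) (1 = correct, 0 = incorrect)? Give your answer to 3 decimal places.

0.590

P(theta) = 1 / (1 + exp(−a(theta − b)))
P_1 = 1/(1+e^{1.0050}) = 0.2680
P_2 = 1/(1+e^{-1.4256}) = 0.8062
L = (1−P_1) × P_2 = 0.7320 × 0.8062 = 0.59018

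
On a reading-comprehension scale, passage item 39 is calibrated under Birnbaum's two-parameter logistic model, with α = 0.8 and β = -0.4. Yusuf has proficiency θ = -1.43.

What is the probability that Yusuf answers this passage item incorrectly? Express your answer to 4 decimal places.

P(θ) = 1 / (1 + exp(−α(θ − β)))
Exponent: 0.8 × (-1.43 − (-0.4)) = -0.8240
1/(1 + e^{0.8240}) = 0.3049
P(incorrect) = 1 − 0.3049 = 0.6951

0.6951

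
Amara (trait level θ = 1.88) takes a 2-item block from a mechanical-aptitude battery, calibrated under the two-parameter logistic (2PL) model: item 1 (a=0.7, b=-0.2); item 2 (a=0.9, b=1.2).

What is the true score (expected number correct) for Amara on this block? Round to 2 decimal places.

1.46

P(θ) = 1 / (1 + exp(−a(θ − b)))
P_1 = 1/(1+e^{-1.4560}) = 0.8109
P_2 = 1/(1+e^{-0.6120}) = 0.6484
E[score] = 0.8109 + 0.6484 = 1.4593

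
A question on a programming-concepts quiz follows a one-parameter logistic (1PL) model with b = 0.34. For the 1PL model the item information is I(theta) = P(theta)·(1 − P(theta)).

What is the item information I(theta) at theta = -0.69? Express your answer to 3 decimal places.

0.194

P = 1/(1+e^{1.0300}) = 0.2631
P(1−P) = 0.2631 × 0.7369 = 0.1939
I = P(1−P) = 0.19387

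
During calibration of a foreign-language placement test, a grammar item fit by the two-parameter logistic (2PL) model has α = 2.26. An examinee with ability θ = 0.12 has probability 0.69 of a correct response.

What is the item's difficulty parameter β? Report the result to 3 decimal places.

P(θ) = 1 / (1 + exp(−α(θ − β)))
logit(0.69) = ln(0.69/0.31) = 0.8001
β = θ − logit/(α) = 0.12 − 0.8001/2.2600 = -0.2340

-0.234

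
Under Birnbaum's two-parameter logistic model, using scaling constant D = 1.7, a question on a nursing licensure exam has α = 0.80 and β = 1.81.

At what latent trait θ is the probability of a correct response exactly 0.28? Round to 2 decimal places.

1.12

P(θ) = 1 / (1 + exp(−D·α(θ − β)))
logit = ln(0.2800/0.7200) = -0.9445
θ = β + logit/(1.7·α) = 1.81 + (-0.9445)/1.3600 = 1.1155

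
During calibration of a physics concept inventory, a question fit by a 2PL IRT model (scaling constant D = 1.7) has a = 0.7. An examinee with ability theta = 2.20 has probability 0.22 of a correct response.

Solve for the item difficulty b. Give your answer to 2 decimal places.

P(theta) = 1 / (1 + exp(−D·a(theta − b)))
logit(0.22) = ln(0.22/0.78) = -1.2657
b = theta − logit/(1.7·a) = 2.20 − (-1.2657)/1.1900 = 3.2636

3.26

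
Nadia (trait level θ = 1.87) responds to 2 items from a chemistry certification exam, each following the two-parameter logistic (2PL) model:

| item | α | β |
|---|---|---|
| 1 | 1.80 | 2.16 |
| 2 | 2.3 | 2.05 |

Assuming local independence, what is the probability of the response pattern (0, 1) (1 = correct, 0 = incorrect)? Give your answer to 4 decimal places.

P(θ) = 1 / (1 + exp(−α(θ − β)))
P_1 = 1/(1+e^{0.5220}) = 0.3724
P_2 = 1/(1+e^{0.4140}) = 0.3980
L = (1−P_1) × P_2 = 0.6276 × 0.3980 = 0.24976

0.2498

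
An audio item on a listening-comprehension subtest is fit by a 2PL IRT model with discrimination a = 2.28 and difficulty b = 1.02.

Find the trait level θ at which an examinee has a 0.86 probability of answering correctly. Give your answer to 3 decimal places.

1.816

P(θ) = 1 / (1 + exp(−a(θ − b)))
logit = ln(0.8600/0.1400) = 1.8153
θ = b + logit/(a) = 1.02 + 1.8153/2.2800 = 1.8162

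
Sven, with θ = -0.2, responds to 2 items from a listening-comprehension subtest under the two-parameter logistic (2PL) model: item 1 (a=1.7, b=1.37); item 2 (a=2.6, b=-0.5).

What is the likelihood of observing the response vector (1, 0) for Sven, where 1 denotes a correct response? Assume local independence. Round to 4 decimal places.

P(θ) = 1 / (1 + exp(−a(θ − b)))
P_1 = 1/(1+e^{2.6690}) = 0.0648
P_2 = 1/(1+e^{-0.7800}) = 0.6857
L = P_1 × (1−P_2) = 0.0648 × 0.3143 = 0.02038

0.0204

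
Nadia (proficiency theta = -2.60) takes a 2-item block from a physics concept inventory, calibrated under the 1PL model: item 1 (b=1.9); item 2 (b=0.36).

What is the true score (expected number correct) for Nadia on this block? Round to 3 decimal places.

P(theta) = 1 / (1 + exp(−(theta − b)))
P_1 = 1/(1+e^{4.5000}) = 0.0110
P_2 = 1/(1+e^{2.9600}) = 0.0493
E[score] = 0.0110 + 0.0493 = 0.0603

0.060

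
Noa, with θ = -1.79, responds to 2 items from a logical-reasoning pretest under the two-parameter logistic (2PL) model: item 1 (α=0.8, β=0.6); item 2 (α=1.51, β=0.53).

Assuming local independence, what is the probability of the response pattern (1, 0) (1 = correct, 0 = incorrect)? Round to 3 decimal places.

0.125

P(θ) = 1 / (1 + exp(−α(θ − β)))
P_1 = 1/(1+e^{1.9120}) = 0.1288
P_2 = 1/(1+e^{3.5032}) = 0.0292
L = P_1 × (1−P_2) = 0.1288 × 0.9708 = 0.12499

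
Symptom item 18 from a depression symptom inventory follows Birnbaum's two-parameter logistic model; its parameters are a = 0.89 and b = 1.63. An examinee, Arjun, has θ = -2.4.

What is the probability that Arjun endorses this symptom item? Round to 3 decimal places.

P(θ) = 1 / (1 + exp(−a(θ − b)))
Exponent: 0.89 × (-2.4 − 1.63) = -3.5867
1/(1 + e^{3.5867}) = 0.0269

0.027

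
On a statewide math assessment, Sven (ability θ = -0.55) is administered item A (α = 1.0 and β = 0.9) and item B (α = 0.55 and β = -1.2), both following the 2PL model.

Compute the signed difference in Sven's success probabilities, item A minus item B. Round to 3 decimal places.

P(θ) = 1 / (1 + exp(−α(θ − β)))
P_A = 0.1900
P_B = 0.5884
P_A − P_B = -0.3984

-0.398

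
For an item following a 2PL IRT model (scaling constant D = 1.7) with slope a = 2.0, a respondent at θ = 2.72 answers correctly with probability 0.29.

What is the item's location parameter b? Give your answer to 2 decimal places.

P(θ) = 1 / (1 + exp(−D·a(θ − b)))
logit(0.29) = ln(0.29/0.71) = -0.8954
b = θ − logit/(1.7·a) = 2.72 − (-0.8954)/3.4000 = 2.9833

2.98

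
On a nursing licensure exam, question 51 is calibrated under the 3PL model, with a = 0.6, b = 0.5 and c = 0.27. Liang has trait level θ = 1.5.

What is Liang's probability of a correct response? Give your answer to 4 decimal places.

0.7413

P(θ) = c + (1 − c) · 1 / (1 + exp(−a(θ − b)))
Exponent: 0.6 × (1.5 − 0.5) = 0.6000
1/(1 + e^{-0.6000}) = 0.6457
P = 0.27 + 0.73 × 0.6457 = 0.7413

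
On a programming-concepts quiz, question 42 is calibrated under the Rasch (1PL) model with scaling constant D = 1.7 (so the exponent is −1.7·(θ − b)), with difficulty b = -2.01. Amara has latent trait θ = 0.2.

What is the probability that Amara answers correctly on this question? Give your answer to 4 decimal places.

P(θ) = 1 / (1 + exp(−D·(θ − b)))
Exponent: 1.7 × (0.2 − (-2.01)) = 3.7570
1/(1 + e^{-3.7570}) = 0.9772
P = 0.9772

0.9772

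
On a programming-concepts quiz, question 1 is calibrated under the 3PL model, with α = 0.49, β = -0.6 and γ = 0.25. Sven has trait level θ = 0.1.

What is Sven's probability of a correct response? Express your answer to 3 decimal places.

P(θ) = γ + (1 − γ) · 1 / (1 + exp(−α(θ − β)))
Exponent: 0.49 × (0.1 − (-0.6)) = 0.3430
1/(1 + e^{-0.3430}) = 0.5849
P = 0.25 + 0.75 × 0.5849 = 0.6887

0.689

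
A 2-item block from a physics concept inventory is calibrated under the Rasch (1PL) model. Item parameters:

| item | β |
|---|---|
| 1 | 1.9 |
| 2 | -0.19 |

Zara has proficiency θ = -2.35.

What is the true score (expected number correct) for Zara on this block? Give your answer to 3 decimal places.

0.117

P(θ) = 1 / (1 + exp(−(θ − β)))
P_1 = 1/(1+e^{4.2500}) = 0.0141
P_2 = 1/(1+e^{2.1600}) = 0.1034
E[score] = 0.0141 + 0.1034 = 0.1175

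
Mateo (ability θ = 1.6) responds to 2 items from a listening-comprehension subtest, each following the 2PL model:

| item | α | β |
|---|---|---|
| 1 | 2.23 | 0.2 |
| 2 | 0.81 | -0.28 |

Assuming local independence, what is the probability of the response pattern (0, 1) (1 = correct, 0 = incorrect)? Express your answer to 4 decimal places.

P(θ) = 1 / (1 + exp(−α(θ − β)))
P_1 = 1/(1+e^{-3.1220}) = 0.9578
P_2 = 1/(1+e^{-1.5228}) = 0.8210
L = (1−P_1) × P_2 = 0.0422 × 0.8210 = 0.03465

0.0347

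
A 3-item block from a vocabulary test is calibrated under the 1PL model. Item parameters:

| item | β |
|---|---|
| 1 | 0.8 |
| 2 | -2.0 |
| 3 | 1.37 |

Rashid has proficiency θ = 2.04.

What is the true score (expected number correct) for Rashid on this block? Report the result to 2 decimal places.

2.42

P(θ) = 1 / (1 + exp(−(θ − β)))
P_1 = 1/(1+e^{-1.2400}) = 0.7756
P_2 = 1/(1+e^{-4.0400}) = 0.9827
P_3 = 1/(1+e^{-0.6700}) = 0.6615
E[score] = 0.7756 + 0.9827 + 0.6615 = 2.4198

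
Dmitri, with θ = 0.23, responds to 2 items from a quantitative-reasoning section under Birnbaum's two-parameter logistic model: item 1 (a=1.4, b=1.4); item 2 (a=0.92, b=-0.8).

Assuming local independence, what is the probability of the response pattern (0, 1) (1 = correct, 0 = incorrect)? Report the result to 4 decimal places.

0.6034

P(θ) = 1 / (1 + exp(−a(θ − b)))
P_1 = 1/(1+e^{1.6380}) = 0.1627
P_2 = 1/(1+e^{-0.9476}) = 0.7206
L = (1−P_1) × P_2 = 0.8373 × 0.7206 = 0.60336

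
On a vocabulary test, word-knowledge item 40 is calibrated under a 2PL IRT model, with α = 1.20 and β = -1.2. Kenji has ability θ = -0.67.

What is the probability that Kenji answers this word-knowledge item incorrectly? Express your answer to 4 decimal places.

P(θ) = 1 / (1 + exp(−α(θ − β)))
Exponent: 1.20 × (-0.67 − (-1.2)) = 0.6360
1/(1 + e^{-0.6360}) = 0.6538
P(incorrect) = 1 − 0.6538 = 0.3462

0.3462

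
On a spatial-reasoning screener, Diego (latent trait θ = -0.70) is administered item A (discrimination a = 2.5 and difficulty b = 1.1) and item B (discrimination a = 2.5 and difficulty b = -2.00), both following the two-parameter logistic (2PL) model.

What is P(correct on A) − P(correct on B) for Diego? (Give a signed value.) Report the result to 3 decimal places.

P(θ) = 1 / (1 + exp(−a(θ − b)))
P_A = 0.0110
P_B = 0.9627
P_A − P_B = -0.9517

-0.952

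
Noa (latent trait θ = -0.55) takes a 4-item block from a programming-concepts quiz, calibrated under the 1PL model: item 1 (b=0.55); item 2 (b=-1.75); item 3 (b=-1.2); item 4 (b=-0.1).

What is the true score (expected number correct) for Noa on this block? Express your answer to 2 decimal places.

P(θ) = 1 / (1 + exp(−(θ − b)))
P_1 = 1/(1+e^{1.1000}) = 0.2497
P_2 = 1/(1+e^{-1.2000}) = 0.7685
P_3 = 1/(1+e^{-0.6500}) = 0.6570
P_4 = 1/(1+e^{0.4500}) = 0.3894
E[score] = 0.2497 + 0.7685 + 0.6570 + 0.3894 = 2.0646

2.06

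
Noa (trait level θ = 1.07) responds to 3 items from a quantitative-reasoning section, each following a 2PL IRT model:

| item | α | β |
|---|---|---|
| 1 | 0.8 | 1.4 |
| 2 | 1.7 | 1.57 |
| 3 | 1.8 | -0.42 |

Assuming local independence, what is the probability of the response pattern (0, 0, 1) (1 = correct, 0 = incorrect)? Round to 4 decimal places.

P(θ) = 1 / (1 + exp(−α(θ − β)))
P_1 = 1/(1+e^{0.2640}) = 0.4344
P_2 = 1/(1+e^{0.8500}) = 0.2994
P_3 = 1/(1+e^{-2.6820}) = 0.9360
L = (1−P_1) × (1−P_2) × P_3 = 0.5656 × 0.7006 × 0.9360 = 0.37088

0.3709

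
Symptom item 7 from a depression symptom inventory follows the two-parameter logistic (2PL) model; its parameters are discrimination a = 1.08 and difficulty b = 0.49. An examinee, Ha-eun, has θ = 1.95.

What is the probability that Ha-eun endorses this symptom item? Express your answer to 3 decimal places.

0.829

P(θ) = 1 / (1 + exp(−a(θ − b)))
Exponent: 1.08 × (1.95 − 0.49) = 1.5768
1/(1 + e^{-1.5768}) = 0.8288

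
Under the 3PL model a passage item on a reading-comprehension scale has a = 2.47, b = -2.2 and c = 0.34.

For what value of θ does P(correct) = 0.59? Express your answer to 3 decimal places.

-2.400

P(θ) = c + (1 − c) · 1 / (1 + exp(−a(θ − b)))
Remove guessing floor: (0.59 − 0.34)/(1 − 0.34) = 0.3788
logit = ln(0.3788/0.6212) = -0.4947
θ = b + logit/(a) = -2.2 + (-0.4947)/2.4700 = -2.4003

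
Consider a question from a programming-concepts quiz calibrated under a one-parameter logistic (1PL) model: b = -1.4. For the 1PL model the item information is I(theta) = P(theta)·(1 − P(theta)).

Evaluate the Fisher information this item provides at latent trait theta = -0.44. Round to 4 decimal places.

P = 1/(1+e^{-0.9600}) = 0.7231
P(1−P) = 0.7231 × 0.2769 = 0.2002
I = P(1−P) = 0.20022

0.2002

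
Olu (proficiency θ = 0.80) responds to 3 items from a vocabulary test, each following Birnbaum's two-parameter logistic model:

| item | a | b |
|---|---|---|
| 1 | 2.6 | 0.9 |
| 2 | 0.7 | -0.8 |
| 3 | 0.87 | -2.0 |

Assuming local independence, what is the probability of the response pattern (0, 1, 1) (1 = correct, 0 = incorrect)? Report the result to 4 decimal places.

P(θ) = 1 / (1 + exp(−a(θ − b)))
P_1 = 1/(1+e^{0.2600}) = 0.4354
P_2 = 1/(1+e^{-1.1200}) = 0.7540
P_3 = 1/(1+e^{-2.4360}) = 0.9195
L = (1−P_1) × P_2 × P_3 = 0.5646 × 0.7540 × 0.9195 = 0.39147

0.3915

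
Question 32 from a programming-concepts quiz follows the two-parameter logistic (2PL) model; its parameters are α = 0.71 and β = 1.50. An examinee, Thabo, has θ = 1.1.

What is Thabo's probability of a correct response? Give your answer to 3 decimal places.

0.429

P(θ) = 1 / (1 + exp(−α(θ − β)))
Exponent: 0.71 × (1.1 − 1.50) = -0.2840
1/(1 + e^{0.2840}) = 0.4295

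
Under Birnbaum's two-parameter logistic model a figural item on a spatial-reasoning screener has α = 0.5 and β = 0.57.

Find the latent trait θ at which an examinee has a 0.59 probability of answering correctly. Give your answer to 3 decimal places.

P(θ) = 1 / (1 + exp(−α(θ − β)))
logit = ln(0.5900/0.4100) = 0.3640
θ = β + logit/(α) = 0.57 + 0.3640/0.5000 = 1.2979

1.298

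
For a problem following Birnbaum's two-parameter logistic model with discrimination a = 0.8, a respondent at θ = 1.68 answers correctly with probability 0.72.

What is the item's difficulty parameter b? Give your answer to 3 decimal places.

0.499

P(θ) = 1 / (1 + exp(−a(θ − b)))
logit(0.72) = ln(0.72/0.28) = 0.9445
b = θ − logit/(a) = 1.68 − 0.9445/0.8000 = 0.4994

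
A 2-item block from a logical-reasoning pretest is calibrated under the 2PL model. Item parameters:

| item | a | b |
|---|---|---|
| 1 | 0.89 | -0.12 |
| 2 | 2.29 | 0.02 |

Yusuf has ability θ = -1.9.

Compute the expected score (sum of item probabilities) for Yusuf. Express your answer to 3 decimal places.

0.182

P(θ) = 1 / (1 + exp(−a(θ − b)))
P_1 = 1/(1+e^{1.5842}) = 0.1702
P_2 = 1/(1+e^{4.3968}) = 0.0122
E[score] = 0.1702 + 0.0122 = 0.1824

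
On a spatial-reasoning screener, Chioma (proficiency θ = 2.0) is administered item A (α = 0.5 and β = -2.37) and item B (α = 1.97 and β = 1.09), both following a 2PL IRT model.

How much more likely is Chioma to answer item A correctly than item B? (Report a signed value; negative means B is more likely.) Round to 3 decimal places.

0.042

P(θ) = 1 / (1 + exp(−α(θ − β)))
P_A = 0.8989
P_B = 0.8573
P_A − P_B = 0.0416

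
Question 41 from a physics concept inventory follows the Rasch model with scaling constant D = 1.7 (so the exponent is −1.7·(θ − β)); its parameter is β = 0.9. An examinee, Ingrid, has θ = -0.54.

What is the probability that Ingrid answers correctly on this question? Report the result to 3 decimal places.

0.080

P(θ) = 1 / (1 + exp(−D·(θ − β)))
Exponent: 1.7 × (-0.54 − 0.9) = -2.4480
1/(1 + e^{2.4480}) = 0.0796
P = 0.0796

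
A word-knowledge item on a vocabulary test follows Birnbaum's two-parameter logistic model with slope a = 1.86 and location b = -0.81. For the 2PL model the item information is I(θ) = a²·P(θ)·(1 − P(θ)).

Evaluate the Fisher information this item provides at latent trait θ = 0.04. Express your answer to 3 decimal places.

0.490

P = 1/(1+e^{-1.5810}) = 0.8293
P(1−P) = 0.8293 × 0.1707 = 0.1415
I = a² × P(1−P) = 1.86² × 0.1415 = 0.48964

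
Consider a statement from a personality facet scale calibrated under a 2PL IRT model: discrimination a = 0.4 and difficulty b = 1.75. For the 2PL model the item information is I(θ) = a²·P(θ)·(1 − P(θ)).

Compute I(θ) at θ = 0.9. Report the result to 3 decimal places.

0.039

P = 1/(1+e^{0.3400}) = 0.4158
P(1−P) = 0.4158 × 0.5842 = 0.2429
I = a² × P(1−P) = 0.4² × 0.2429 = 0.03887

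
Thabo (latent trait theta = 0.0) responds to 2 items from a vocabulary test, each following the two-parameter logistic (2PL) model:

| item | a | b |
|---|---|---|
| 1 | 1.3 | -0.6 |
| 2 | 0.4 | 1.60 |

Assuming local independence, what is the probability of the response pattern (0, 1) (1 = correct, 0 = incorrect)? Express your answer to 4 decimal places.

0.1085

P(theta) = 1 / (1 + exp(−a(theta − b)))
P_1 = 1/(1+e^{-0.7800}) = 0.6857
P_2 = 1/(1+e^{0.6400}) = 0.3452
L = (1−P_1) × P_2 = 0.3143 × 0.3452 = 0.10852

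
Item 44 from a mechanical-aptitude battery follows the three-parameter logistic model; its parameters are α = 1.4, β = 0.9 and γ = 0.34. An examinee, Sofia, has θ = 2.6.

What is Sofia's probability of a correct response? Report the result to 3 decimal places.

P(θ) = γ + (1 − γ) · 1 / (1 + exp(−α(θ − β)))
Exponent: 1.4 × (2.6 − 0.9) = 2.3800
1/(1 + e^{-2.3800}) = 0.9153
P = 0.34 + 0.66 × 0.9153 = 0.9441

0.944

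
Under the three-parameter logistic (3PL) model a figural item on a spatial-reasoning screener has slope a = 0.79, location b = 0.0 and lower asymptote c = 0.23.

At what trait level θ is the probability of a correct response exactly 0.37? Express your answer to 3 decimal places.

P(θ) = c + (1 − c) · 1 / (1 + exp(−a(θ − b)))
Remove guessing floor: (0.37 − 0.23)/(1 − 0.23) = 0.1818
logit = ln(0.1818/0.8182) = -1.5041
θ = b + logit/(a) = 0.0 + (-1.5041)/0.7900 = -1.9039

-1.904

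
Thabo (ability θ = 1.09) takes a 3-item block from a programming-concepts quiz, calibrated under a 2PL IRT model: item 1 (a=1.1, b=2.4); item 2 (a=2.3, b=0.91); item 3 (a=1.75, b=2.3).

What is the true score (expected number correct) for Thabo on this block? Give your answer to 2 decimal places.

P(θ) = 1 / (1 + exp(−a(θ − b)))
P_1 = 1/(1+e^{1.4410}) = 0.1914
P_2 = 1/(1+e^{-0.4140}) = 0.6020
P_3 = 1/(1+e^{2.1175}) = 0.1074
E[score] = 0.1914 + 0.6020 + 0.1074 = 0.9008

0.90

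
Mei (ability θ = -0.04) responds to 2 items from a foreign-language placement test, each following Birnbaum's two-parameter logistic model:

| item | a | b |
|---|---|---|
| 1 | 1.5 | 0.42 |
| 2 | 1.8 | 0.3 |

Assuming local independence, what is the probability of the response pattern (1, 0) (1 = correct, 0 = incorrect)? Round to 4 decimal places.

0.2166

P(θ) = 1 / (1 + exp(−a(θ − b)))
P_1 = 1/(1+e^{0.6900}) = 0.3340
P_2 = 1/(1+e^{0.6120}) = 0.3516
L = P_1 × (1−P_2) = 0.3340 × 0.6484 = 0.21659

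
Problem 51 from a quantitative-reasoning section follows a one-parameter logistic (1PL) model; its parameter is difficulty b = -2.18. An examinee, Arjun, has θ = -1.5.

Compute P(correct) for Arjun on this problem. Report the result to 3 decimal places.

P(θ) = 1 / (1 + exp(−(θ − b)))
Exponent: (-1.5 − (-2.18)) = 0.6800
1/(1 + e^{-0.6800}) = 0.6637
P = 0.6637

0.664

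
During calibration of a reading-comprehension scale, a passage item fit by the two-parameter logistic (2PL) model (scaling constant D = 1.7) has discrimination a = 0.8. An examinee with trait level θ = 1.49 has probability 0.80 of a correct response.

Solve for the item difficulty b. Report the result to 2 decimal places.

0.47

P(θ) = 1 / (1 + exp(−D·a(θ − b)))
logit(0.80) = ln(0.80/0.20) = 1.3863
b = θ − logit/(1.7·a) = 1.49 − 1.3863/1.3600 = 0.4707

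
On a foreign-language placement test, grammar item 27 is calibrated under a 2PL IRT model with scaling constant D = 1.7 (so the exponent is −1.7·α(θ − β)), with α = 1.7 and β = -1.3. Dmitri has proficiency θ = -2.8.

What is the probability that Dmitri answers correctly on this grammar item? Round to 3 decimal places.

0.013

P(θ) = 1 / (1 + exp(−D·α(θ − β)))
Exponent: 1.7 × 1.7 × (-2.8 − (-1.3)) = -4.3350
1/(1 + e^{4.3350}) = 0.0129
P = 0.0129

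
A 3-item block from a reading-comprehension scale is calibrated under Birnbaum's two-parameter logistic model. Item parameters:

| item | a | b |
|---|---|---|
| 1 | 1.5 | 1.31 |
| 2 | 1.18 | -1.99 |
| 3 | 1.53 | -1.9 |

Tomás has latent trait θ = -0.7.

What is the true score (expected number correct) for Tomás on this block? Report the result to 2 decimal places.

P(θ) = 1 / (1 + exp(−a(θ − b)))
P_1 = 1/(1+e^{3.0150}) = 0.0468
P_2 = 1/(1+e^{-1.5222}) = 0.8209
P_3 = 1/(1+e^{-1.8360}) = 0.8625
E[score] = 0.0468 + 0.8209 + 0.8625 = 1.7301

1.73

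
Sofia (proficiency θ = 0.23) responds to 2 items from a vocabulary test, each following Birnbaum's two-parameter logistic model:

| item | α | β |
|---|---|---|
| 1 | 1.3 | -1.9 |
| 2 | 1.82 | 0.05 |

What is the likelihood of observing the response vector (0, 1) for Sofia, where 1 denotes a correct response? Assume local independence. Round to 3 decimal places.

0.034

P(θ) = 1 / (1 + exp(−α(θ − β)))
P_1 = 1/(1+e^{-2.7690}) = 0.9410
P_2 = 1/(1+e^{-0.3276}) = 0.5812
L = (1−P_1) × P_2 = 0.0590 × 0.5812 = 0.03430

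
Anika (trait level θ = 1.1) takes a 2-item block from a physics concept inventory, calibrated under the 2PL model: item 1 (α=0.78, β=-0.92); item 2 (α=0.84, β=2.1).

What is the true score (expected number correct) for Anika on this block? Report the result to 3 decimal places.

1.130

P(θ) = 1 / (1 + exp(−α(θ − β)))
P_1 = 1/(1+e^{-1.5756}) = 0.8286
P_2 = 1/(1+e^{0.8400}) = 0.3015
E[score] = 0.8286 + 0.3015 = 1.1301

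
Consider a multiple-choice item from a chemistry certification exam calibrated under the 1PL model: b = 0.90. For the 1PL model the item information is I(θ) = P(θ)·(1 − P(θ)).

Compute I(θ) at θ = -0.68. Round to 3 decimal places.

0.142

P = 1/(1+e^{1.5800}) = 0.1708
P(1−P) = 0.1708 × 0.8292 = 0.1416
I = P(1−P) = 0.14162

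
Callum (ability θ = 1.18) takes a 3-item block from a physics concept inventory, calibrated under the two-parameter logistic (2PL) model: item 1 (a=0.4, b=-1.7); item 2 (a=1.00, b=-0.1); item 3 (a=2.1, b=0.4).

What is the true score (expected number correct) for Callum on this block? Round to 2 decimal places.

2.38

P(θ) = 1 / (1 + exp(−a(θ − b)))
P_1 = 1/(1+e^{-1.1520}) = 0.7599
P_2 = 1/(1+e^{-1.2800}) = 0.7824
P_3 = 1/(1+e^{-1.6380}) = 0.8373
E[score] = 0.7599 + 0.7824 + 0.8373 = 2.3796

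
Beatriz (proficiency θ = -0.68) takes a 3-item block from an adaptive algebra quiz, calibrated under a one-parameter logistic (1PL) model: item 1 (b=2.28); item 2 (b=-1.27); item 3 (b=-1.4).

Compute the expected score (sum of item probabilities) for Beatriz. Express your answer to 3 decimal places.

1.365

P(θ) = 1 / (1 + exp(−(θ − b)))
P_1 = 1/(1+e^{2.9600}) = 0.0493
P_2 = 1/(1+e^{-0.5900}) = 0.6434
P_3 = 1/(1+e^{-0.7200}) = 0.6726
E[score] = 0.0493 + 0.6434 + 0.6726 = 1.3652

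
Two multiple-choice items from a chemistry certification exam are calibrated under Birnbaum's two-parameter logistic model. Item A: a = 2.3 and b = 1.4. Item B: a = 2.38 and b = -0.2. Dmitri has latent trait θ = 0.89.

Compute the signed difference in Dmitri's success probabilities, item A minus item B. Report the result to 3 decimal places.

P(θ) = 1 / (1 + exp(−a(θ − b)))
P_A = 0.2363
P_B = 0.9305
P_A − P_B = -0.6942

-0.694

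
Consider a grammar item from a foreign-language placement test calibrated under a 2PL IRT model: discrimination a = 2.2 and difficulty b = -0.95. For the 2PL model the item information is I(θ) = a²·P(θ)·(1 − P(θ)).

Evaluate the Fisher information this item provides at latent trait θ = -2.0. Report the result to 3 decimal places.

0.398

P = 1/(1+e^{2.3100}) = 0.0903
P(1−P) = 0.0903 × 0.9097 = 0.0821
I = a² × P(1−P) = 2.2² × 0.0821 = 0.39758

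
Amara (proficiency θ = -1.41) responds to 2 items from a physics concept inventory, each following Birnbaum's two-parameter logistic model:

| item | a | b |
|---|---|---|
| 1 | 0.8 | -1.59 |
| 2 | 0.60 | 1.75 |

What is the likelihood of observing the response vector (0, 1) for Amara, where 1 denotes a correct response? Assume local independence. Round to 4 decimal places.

0.0606

P(θ) = 1 / (1 + exp(−a(θ − b)))
P_1 = 1/(1+e^{-0.1440}) = 0.5359
P_2 = 1/(1+e^{1.8960}) = 0.1306
L = (1−P_1) × P_2 = 0.4641 × 0.1306 = 0.06059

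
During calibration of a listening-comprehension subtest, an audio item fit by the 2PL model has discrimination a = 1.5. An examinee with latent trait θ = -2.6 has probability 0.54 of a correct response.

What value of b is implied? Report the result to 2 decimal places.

-2.71

P(θ) = 1 / (1 + exp(−a(θ − b)))
logit(0.54) = ln(0.54/0.46) = 0.1603
b = θ − logit/(a) = -2.6 − 0.1603/1.5000 = -2.7069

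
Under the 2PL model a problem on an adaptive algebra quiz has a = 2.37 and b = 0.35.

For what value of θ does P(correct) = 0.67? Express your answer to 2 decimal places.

0.65

P(θ) = 1 / (1 + exp(−a(θ − b)))
logit = ln(0.6700/0.3300) = 0.7082
θ = b + logit/(a) = 0.35 + 0.7082/2.3700 = 0.6488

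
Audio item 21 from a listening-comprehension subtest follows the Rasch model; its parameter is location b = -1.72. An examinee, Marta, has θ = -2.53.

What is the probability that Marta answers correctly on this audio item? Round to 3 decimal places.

0.308

P(θ) = 1 / (1 + exp(−(θ − b)))
Exponent: (-2.53 − (-1.72)) = -0.8100
1/(1 + e^{0.8100}) = 0.3079
P = 0.3079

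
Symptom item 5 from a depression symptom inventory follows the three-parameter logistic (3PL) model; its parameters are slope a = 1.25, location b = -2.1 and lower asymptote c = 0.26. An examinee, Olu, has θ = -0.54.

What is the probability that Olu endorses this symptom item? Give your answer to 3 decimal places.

P(θ) = c + (1 − c) · 1 / (1 + exp(−a(θ − b)))
Exponent: 1.25 × (-0.54 − (-2.1)) = 1.9500
1/(1 + e^{-1.9500}) = 0.8754
P = 0.26 + 0.74 × 0.8754 = 0.9078

0.908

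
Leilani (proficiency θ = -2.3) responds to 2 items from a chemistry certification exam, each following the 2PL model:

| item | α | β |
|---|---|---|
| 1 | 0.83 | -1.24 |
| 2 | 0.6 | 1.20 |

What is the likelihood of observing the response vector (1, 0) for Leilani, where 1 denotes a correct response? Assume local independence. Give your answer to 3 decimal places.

0.261

P(θ) = 1 / (1 + exp(−α(θ − β)))
P_1 = 1/(1+e^{0.8798}) = 0.2932
P_2 = 1/(1+e^{2.1000}) = 0.1091
L = P_1 × (1−P_2) = 0.2932 × 0.8909 = 0.26123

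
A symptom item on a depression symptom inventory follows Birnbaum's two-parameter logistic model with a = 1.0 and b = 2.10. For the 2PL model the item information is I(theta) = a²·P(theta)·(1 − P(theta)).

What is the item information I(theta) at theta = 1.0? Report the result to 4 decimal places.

0.1874

P = 1/(1+e^{1.1000}) = 0.2497
P(1−P) = 0.2497 × 0.7503 = 0.1874
I = a² × P(1−P) = 1.0² × 0.1874 = 0.18737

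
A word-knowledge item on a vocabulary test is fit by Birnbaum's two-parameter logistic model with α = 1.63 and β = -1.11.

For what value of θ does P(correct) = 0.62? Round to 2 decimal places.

-0.81

P(θ) = 1 / (1 + exp(−α(θ − β)))
logit = ln(0.6200/0.3800) = 0.4895
θ = β + logit/(α) = -1.11 + 0.4895/1.6300 = -0.8097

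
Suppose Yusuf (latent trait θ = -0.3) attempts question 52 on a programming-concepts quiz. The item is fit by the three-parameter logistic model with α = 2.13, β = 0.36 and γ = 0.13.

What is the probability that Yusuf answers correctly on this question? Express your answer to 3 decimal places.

0.301

P(θ) = γ + (1 − γ) · 1 / (1 + exp(−α(θ − β)))
Exponent: 2.13 × (-0.3 − 0.36) = -1.4058
1/(1 + e^{1.4058}) = 0.1969
P = 0.13 + 0.87 × 0.1969 = 0.3013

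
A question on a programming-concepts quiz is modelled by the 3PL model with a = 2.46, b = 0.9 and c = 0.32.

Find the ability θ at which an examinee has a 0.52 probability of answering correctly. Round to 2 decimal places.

P(θ) = c + (1 − c) · 1 / (1 + exp(−a(θ − b)))
Remove guessing floor: (0.52 − 0.32)/(1 − 0.32) = 0.2941
logit = ln(0.2941/0.7059) = -0.8755
θ = b + logit/(a) = 0.9 + (-0.8755)/2.4600 = 0.5441

0.54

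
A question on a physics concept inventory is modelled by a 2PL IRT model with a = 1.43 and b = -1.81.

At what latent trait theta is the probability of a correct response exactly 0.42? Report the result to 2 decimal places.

P(theta) = 1 / (1 + exp(−a(theta − b)))
logit = ln(0.4200/0.5800) = -0.3228
theta = b + logit/(a) = -1.81 + (-0.3228)/1.4300 = -2.0357

-2.04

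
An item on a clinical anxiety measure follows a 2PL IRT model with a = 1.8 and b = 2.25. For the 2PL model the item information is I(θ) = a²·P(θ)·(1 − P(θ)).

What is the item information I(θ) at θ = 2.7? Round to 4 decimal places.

P = 1/(1+e^{-0.8100}) = 0.6921
P(1−P) = 0.6921 × 0.3079 = 0.2131
I = a² × P(1−P) = 1.8² × 0.2131 = 0.69042

0.6904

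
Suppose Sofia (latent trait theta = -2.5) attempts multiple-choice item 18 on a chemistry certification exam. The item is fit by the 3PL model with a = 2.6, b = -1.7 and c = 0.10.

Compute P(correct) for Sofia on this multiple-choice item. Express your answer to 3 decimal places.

P(theta) = c + (1 − c) · 1 / (1 + exp(−a(theta − b)))
Exponent: 2.6 × (-2.5 − (-1.7)) = -2.0800
1/(1 + e^{2.0800}) = 0.1111
P = 0.10 + 0.90 × 0.1111 = 0.2000

0.200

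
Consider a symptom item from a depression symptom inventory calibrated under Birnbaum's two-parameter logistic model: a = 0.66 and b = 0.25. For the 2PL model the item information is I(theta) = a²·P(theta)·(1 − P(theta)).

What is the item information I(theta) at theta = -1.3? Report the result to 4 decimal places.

P = 1/(1+e^{1.0230}) = 0.2644
P(1−P) = 0.2644 × 0.7356 = 0.1945
I = a² × P(1−P) = 0.66² × 0.1945 = 0.08473

0.0847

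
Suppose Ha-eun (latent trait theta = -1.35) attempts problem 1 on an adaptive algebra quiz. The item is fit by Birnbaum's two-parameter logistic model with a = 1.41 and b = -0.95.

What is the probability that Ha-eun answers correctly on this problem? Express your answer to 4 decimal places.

0.3626

P(theta) = 1 / (1 + exp(−a(theta − b)))
Exponent: 1.41 × (-1.35 − (-0.95)) = -0.5640
1/(1 + e^{0.5640}) = 0.3626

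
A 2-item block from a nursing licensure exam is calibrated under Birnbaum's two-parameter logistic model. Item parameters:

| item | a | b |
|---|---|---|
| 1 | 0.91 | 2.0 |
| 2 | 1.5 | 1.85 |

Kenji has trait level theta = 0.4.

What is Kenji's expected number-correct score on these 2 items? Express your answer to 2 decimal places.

P(theta) = 1 / (1 + exp(−a(theta − b)))
P_1 = 1/(1+e^{1.4560}) = 0.1891
P_2 = 1/(1+e^{2.1750}) = 0.1020
E[score] = 0.1891 + 0.1020 = 0.2911

0.29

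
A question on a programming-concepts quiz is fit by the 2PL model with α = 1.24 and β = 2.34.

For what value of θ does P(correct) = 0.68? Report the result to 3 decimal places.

P(θ) = 1 / (1 + exp(−α(θ − β)))
logit = ln(0.6800/0.3200) = 0.7538
θ = β + logit/(α) = 2.34 + 0.7538/1.2400 = 2.9479

2.948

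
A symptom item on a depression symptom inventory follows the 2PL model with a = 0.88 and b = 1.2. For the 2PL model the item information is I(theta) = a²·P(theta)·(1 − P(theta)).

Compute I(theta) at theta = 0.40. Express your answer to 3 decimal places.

P = 1/(1+e^{0.7040}) = 0.3309
P(1−P) = 0.3309 × 0.6691 = 0.2214
I = a² × P(1−P) = 0.88² × 0.2214 = 0.17146

0.171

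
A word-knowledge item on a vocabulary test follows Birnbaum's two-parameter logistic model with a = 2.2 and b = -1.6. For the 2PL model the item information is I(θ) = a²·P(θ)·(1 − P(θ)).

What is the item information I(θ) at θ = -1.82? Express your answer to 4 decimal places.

P = 1/(1+e^{0.4840}) = 0.3813
P(1−P) = 0.3813 × 0.6187 = 0.2359
I = a² × P(1−P) = 2.2² × 0.2359 = 1.14182

1.1418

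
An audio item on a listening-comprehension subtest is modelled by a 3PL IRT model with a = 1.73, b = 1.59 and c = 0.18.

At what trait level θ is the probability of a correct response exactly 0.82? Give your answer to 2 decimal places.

2.32

P(θ) = c + (1 − c) · 1 / (1 + exp(−a(θ − b)))
Remove guessing floor: (0.82 − 0.18)/(1 − 0.18) = 0.7805
logit = ln(0.7805/0.2195) = 1.2685
θ = b + logit/(a) = 1.59 + 1.2685/1.7300 = 2.3232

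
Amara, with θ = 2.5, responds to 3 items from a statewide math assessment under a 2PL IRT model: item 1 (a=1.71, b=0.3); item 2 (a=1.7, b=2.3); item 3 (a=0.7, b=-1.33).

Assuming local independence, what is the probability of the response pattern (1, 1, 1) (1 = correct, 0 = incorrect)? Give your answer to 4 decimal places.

0.5343

P(θ) = 1 / (1 + exp(−a(θ − b)))
P_1 = 1/(1+e^{-3.7620}) = 0.9773
P_2 = 1/(1+e^{-0.3400}) = 0.5842
P_3 = 1/(1+e^{-2.6810}) = 0.9359
L = P_1 × P_2 × P_3 = 0.9773 × 0.5842 × 0.9359 = 0.53433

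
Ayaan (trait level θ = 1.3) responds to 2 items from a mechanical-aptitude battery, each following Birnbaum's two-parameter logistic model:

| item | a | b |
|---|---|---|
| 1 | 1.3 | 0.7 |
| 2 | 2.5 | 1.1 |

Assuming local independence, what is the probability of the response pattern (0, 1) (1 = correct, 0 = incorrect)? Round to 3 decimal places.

P(θ) = 1 / (1 + exp(−a(θ − b)))
P_1 = 1/(1+e^{-0.7800}) = 0.6857
P_2 = 1/(1+e^{-0.5000}) = 0.6225
L = (1−P_1) × P_2 = 0.3143 × 0.6225 = 0.19565

0.196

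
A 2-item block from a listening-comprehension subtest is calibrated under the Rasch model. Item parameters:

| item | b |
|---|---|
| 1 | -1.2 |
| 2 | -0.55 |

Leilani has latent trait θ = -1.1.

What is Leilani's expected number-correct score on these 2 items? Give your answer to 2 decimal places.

P(θ) = 1 / (1 + exp(−(θ − b)))
P_1 = 1/(1+e^{-0.1000}) = 0.5250
P_2 = 1/(1+e^{0.5500}) = 0.3659
E[score] = 0.5250 + 0.3659 = 0.8908

0.89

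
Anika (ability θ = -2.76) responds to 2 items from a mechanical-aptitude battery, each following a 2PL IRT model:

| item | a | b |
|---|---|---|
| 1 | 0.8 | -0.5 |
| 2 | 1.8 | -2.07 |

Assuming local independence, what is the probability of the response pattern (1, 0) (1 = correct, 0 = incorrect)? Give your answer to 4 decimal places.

0.1093

P(θ) = 1 / (1 + exp(−a(θ − b)))
P_1 = 1/(1+e^{1.8080}) = 0.1409
P_2 = 1/(1+e^{1.2420}) = 0.2241
L = P_1 × (1−P_2) = 0.1409 × 0.7759 = 0.10931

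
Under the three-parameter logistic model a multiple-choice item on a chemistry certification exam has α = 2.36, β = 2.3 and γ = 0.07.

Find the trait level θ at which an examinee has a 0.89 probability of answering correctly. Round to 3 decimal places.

P(θ) = γ + (1 − γ) · 1 / (1 + exp(−α(θ − β)))
Remove guessing floor: (0.89 − 0.07)/(1 − 0.07) = 0.8817
logit = ln(0.8817/0.1183) = 2.0088
θ = β + logit/(α) = 2.3 + 2.0088/2.3600 = 3.1512

3.151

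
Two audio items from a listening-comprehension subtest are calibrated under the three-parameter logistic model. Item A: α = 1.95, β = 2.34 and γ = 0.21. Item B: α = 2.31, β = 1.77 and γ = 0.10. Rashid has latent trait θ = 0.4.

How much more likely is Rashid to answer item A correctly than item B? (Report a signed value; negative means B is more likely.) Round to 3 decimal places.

0.091

P(θ) = γ + (1 − γ) · 1 / (1 + exp(−α(θ − β)))
P_A = 0.2276
P_B = 0.1365
P_A − P_B = 0.0911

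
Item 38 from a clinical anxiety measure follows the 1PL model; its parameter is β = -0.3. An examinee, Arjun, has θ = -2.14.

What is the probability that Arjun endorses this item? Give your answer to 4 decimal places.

0.1371

P(θ) = 1 / (1 + exp(−(θ − β)))
Exponent: (-2.14 − (-0.3)) = -1.8400
1/(1 + e^{1.8400}) = 0.1371
P = 0.1371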